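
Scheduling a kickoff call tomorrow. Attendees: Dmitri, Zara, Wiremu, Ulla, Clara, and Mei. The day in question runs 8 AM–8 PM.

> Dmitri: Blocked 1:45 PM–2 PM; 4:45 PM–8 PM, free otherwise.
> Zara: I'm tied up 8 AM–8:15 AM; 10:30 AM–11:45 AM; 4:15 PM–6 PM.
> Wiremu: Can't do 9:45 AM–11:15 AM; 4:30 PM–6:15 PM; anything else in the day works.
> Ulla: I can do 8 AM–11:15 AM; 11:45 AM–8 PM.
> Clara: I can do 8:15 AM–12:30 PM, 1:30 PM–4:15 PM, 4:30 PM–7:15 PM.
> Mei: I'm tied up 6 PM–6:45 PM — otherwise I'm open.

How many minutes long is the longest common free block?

135

Dmitri free: 08:00-13:45, 14:00-16:45 (invert busy blocks within the working day).
Zara free: 08:15-10:30, 11:45-16:15, 18:00-20:00 (invert busy blocks within the working day).
Wiremu free: 08:00-09:45, 11:15-16:30, 18:15-20:00 (invert busy blocks within the working day).
Ulla free: 08:00-11:15, 11:45-20:00.
Clara free: 08:15-12:30, 13:30-16:15, 16:30-19:15.
Mei free: 08:00-18:00, 18:45-20:00 (invert busy blocks within the working day).
Dmitri ∩ Zara: 08:15-10:30, 11:45-13:45, 14:00-16:15.
Dmitri ∩ Zara ∩ Wiremu: 08:15-09:45, 11:45-13:45, 14:00-16:15.
Dmitri ∩ Zara ∩ Wiremu ∩ Ulla: 08:15-09:45, 11:45-13:45, 14:00-16:15.
Dmitri ∩ Zara ∩ Wiremu ∩ Ulla ∩ Clara: 08:15-09:45, 11:45-12:30, 13:30-13:45, 14:00-16:15.
Dmitri ∩ Zara ∩ Wiremu ∩ Ulla ∩ Clara ∩ Mei: 08:15-09:45, 11:45-12:30, 13:30-13:45, 14:00-16:15.
So the common availability across everyone is 08:15-09:45, 11:45-12:30, 13:30-13:45, 14:00-16:15.
The longest is 14:00-16:15 at 135 minutes.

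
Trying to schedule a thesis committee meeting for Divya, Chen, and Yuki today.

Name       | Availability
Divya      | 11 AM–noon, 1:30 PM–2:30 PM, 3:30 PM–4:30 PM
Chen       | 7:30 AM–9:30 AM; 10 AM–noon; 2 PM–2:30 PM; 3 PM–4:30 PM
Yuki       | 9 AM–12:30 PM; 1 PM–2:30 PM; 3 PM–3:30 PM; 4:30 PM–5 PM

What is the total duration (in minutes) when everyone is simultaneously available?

Divya ∩ Chen: 11:00-12:00, 14:00-14:30, 15:30-16:30.
Divya ∩ Chen ∩ Yuki: 11:00-12:00, 14:00-14:30.
Summing the common windows: 60 + 30 = 90 minutes.

90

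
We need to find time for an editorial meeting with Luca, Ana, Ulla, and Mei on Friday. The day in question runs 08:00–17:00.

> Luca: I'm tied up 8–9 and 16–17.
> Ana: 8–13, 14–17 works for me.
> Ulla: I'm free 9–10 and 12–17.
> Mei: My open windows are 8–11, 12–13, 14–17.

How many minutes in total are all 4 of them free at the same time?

Luca free: 09:00-16:00 (invert busy blocks within the working day).
Ana free: 08:00-13:00, 14:00-17:00.
Ulla free: 09:00-10:00, 12:00-17:00.
Mei free: 08:00-11:00, 12:00-13:00, 14:00-17:00.
Luca ∩ Ana: 09:00-13:00, 14:00-16:00.
Luca ∩ Ana ∩ Ulla: 09:00-10:00, 12:00-13:00, 14:00-16:00.
Luca ∩ Ana ∩ Ulla ∩ Mei: 09:00-10:00, 12:00-13:00, 14:00-16:00.
Summing the common windows: 60 + 60 + 120 = 240 minutes.

240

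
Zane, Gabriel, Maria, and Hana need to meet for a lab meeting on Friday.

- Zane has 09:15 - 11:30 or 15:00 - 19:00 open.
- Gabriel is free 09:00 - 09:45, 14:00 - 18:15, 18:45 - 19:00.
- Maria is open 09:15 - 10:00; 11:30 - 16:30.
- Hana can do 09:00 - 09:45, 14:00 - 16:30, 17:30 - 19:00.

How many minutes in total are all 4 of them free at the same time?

120

Zane ∩ Gabriel: 09:15-09:45, 15:00-18:15, 18:45-19:00.
Zane ∩ Gabriel ∩ Maria: 09:15-09:45, 15:00-16:30.
Zane ∩ Gabriel ∩ Maria ∩ Hana: 09:15-09:45, 15:00-16:30.
Summing the common windows: 30 + 90 = 120 minutes.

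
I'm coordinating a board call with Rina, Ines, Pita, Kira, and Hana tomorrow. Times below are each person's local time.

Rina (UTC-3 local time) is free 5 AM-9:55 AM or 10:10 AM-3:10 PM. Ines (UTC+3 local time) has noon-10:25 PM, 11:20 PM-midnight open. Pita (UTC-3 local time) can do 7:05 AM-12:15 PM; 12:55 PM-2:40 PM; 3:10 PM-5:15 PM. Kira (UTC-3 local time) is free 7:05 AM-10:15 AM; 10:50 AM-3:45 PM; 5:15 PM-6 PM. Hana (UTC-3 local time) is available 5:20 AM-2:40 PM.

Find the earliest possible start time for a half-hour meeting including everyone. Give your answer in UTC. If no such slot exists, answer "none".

Rina in UTC: 08:00-12:55, 13:10-18:10 (add 3h to convert from UTC-3).
Ines in UTC: 09:00-19:25, 20:20-21:00 (subtract 3h to convert from UTC+3).
Pita in UTC: 10:05-15:15, 15:55-17:40, 18:10-20:15 (add 3h to convert from UTC-3).
Kira in UTC: 10:05-13:15, 13:50-18:45, 20:15-21:00 (add 3h to convert from UTC-3).
Hana in UTC: 08:20-17:40 (add 3h to convert from UTC-3).
Rina ∩ Ines: 09:00-12:55, 13:10-18:10.
Rina ∩ Ines ∩ Pita: 10:05-12:55, 13:10-15:15, 15:55-17:40.
Rina ∩ Ines ∩ Pita ∩ Kira: 10:05-12:55, 13:10-13:15, 13:50-15:15, 15:55-17:40.
Rina ∩ Ines ∩ Pita ∩ Kira ∩ Hana: 10:05-12:55, 13:10-13:15, 13:50-15:15, 15:55-17:40.
The first common window of at least 30 minutes is 10:05-12:55, so the earliest start is 10:05.

10:05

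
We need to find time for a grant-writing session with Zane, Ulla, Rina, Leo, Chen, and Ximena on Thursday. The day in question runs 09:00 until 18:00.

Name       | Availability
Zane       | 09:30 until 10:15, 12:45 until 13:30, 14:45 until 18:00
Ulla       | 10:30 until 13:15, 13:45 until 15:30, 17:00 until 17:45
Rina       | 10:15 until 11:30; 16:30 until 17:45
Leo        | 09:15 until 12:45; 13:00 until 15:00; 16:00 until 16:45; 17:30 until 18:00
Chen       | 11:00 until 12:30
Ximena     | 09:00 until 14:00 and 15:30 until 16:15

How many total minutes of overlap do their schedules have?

Zane ∩ Ulla: 12:45-13:15, 14:45-15:30, 17:00-17:45.
Zane ∩ Ulla ∩ Rina: 17:00-17:45.
Zane ∩ Ulla ∩ Rina ∩ Leo: 17:30-17:45.
Zane ∩ Ulla ∩ Rina ∩ Leo ∩ Chen: ∅.
Zane ∩ Ulla ∩ Rina ∩ Leo ∩ Chen ∩ Ximena: ∅.
There is no time when everyone is free.
There is no common window, so the total is 0 minutes.

0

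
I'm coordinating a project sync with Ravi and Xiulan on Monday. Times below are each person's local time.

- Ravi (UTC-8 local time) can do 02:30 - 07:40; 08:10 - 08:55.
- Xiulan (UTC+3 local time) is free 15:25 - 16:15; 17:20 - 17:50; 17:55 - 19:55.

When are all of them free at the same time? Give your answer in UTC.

Ravi in UTC: 10:30-15:40, 16:10-16:55 (add 8h to convert from UTC-8).
Xiulan in UTC: 12:25-13:15, 14:20-14:50, 14:55-16:55 (subtract 3h to convert from UTC+3).
Ravi ∩ Xiulan: 12:25-13:15, 14:20-14:50, 14:55-15:40, 16:10-16:55.

12:25-13:15, 14:20-14:50, 14:55-15:40, 16:10-16:55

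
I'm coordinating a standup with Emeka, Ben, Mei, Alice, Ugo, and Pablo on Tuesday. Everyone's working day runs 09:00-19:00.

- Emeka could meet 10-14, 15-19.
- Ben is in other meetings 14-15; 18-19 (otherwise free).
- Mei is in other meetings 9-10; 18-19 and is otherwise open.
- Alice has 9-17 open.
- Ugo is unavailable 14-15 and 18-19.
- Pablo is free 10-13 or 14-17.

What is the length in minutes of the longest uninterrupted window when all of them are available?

180

Emeka free: 10:00-14:00, 15:00-19:00.
Ben free: 09:00-14:00, 15:00-18:00 (invert busy blocks within the working day).
Mei free: 10:00-18:00 (invert busy blocks within the working day).
Alice free: 09:00-17:00.
Ugo free: 09:00-14:00, 15:00-18:00 (invert busy blocks within the working day).
Pablo free: 10:00-13:00, 14:00-17:00.
Emeka ∩ Ben: 10:00-14:00, 15:00-18:00.
Emeka ∩ Ben ∩ Mei: 10:00-14:00, 15:00-18:00.
Emeka ∩ Ben ∩ Mei ∩ Alice: 10:00-14:00, 15:00-17:00.
Emeka ∩ Ben ∩ Mei ∩ Alice ∩ Ugo: 10:00-14:00, 15:00-17:00.
Emeka ∩ Ben ∩ Mei ∩ Alice ∩ Ugo ∩ Pablo: 10:00-13:00, 15:00-17:00.
The longest is 10:00-13:00 at 180 minutes.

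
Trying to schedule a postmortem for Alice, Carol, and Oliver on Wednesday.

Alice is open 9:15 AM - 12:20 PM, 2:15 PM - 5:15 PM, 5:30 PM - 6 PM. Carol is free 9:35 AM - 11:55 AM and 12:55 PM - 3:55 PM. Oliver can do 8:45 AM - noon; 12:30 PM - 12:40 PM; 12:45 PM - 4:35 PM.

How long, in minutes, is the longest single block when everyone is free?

140

Alice ∩ Carol: 09:35-11:55, 14:15-15:55.
Alice ∩ Carol ∩ Oliver: 09:35-11:55, 14:15-15:55.
Those are the intersection windows.
The longest is 09:35-11:55 at 140 minutes.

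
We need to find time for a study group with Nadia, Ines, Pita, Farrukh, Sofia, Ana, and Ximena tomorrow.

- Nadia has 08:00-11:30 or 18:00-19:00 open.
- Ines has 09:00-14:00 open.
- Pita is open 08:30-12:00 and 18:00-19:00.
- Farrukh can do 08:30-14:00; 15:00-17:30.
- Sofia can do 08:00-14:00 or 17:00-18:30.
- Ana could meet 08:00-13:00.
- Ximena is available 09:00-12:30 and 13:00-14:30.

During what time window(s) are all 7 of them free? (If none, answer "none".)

09:00-11:30

Nadia ∩ Ines: 09:00-11:30.
Nadia ∩ Ines ∩ Pita: 09:00-11:30.
Nadia ∩ Ines ∩ Pita ∩ Farrukh: 09:00-11:30.
Nadia ∩ Ines ∩ Pita ∩ Farrukh ∩ Sofia: 09:00-11:30.
Nadia ∩ Ines ∩ Pita ∩ Farrukh ∩ Sofia ∩ Ana: 09:00-11:30.
Nadia ∩ Ines ∩ Pita ∩ Farrukh ∩ Sofia ∩ Ana ∩ Ximena: 09:00-11:30.
Those are the intersection windows.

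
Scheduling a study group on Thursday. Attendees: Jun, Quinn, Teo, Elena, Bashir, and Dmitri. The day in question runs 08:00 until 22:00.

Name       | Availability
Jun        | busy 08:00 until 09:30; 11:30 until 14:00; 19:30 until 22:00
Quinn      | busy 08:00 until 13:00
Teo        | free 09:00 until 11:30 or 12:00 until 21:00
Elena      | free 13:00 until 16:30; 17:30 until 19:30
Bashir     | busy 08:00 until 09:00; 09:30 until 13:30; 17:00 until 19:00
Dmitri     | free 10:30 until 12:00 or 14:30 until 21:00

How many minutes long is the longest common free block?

120

Jun free: 09:30-11:30, 14:00-19:30 (invert busy blocks within the working day).
Quinn free: 13:00-22:00 (invert busy blocks within the working day).
Teo free: 09:00-11:30, 12:00-21:00.
Elena free: 13:00-16:30, 17:30-19:30.
Bashir free: 09:00-09:30, 13:30-17:00, 19:00-22:00 (invert busy blocks within the working day).
Dmitri free: 10:30-12:00, 14:30-21:00.
Jun ∩ Quinn: 14:00-19:30.
Jun ∩ Quinn ∩ Teo: 14:00-19:30.
Jun ∩ Quinn ∩ Teo ∩ Elena: 14:00-16:30, 17:30-19:30.
Jun ∩ Quinn ∩ Teo ∩ Elena ∩ Bashir: 14:00-16:30, 19:00-19:30.
Jun ∩ Quinn ∩ Teo ∩ Elena ∩ Bashir ∩ Dmitri: 14:30-16:30, 19:00-19:30.
The longest is 14:30-16:30 at 120 minutes.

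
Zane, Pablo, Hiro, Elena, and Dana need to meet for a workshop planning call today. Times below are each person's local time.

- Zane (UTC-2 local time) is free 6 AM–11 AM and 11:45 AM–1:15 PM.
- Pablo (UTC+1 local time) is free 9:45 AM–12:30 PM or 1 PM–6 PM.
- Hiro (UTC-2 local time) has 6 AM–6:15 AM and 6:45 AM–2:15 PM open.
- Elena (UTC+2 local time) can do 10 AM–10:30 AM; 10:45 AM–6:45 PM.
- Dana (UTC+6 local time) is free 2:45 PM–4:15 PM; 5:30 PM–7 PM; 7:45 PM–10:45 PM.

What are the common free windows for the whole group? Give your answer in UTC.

08:45-10:15, 12:00-13:00, 13:45-15:15

Zane in UTC: 08:00-13:00, 13:45-15:15 (add 2h to convert from UTC-2).
Pablo in UTC: 08:45-11:30, 12:00-17:00 (subtract 1h to convert from UTC+1).
Hiro in UTC: 08:00-08:15, 08:45-16:15 (add 2h to convert from UTC-2).
Elena in UTC: 08:00-08:30, 08:45-16:45 (subtract 2h to convert from UTC+2).
Dana in UTC: 08:45-10:15, 11:30-13:00, 13:45-16:45 (subtract 6h to convert from UTC+6).
Zane ∩ Pablo: 08:45-11:30, 12:00-13:00, 13:45-15:15.
Zane ∩ Pablo ∩ Hiro: 08:45-11:30, 12:00-13:00, 13:45-15:15.
Zane ∩ Pablo ∩ Hiro ∩ Elena: 08:45-11:30, 12:00-13:00, 13:45-15:15.
Zane ∩ Pablo ∩ Hiro ∩ Elena ∩ Dana: 08:45-10:15, 12:00-13:00, 13:45-15:15.
Those are the intersection windows.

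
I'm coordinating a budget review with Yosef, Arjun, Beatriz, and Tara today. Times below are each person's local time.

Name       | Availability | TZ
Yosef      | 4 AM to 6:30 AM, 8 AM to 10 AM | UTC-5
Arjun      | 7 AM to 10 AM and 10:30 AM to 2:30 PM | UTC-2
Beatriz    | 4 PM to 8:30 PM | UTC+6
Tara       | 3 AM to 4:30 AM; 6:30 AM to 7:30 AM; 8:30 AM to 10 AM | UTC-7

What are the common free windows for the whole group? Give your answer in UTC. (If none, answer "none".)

10:00-11:30, 13:30-14:30

Yosef in UTC: 09:00-11:30, 13:00-15:00 (add 5h to convert from UTC-5).
Arjun in UTC: 09:00-12:00, 12:30-16:30 (add 2h to convert from UTC-2).
Beatriz in UTC: 10:00-14:30 (subtract 6h to convert from UTC+6).
Tara in UTC: 10:00-11:30, 13:30-14:30, 15:30-17:00 (add 7h to convert from UTC-7).
Yosef ∩ Arjun: 09:00-11:30, 13:00-15:00.
Yosef ∩ Arjun ∩ Beatriz: 10:00-11:30, 13:00-14:30.
Yosef ∩ Arjun ∩ Beatriz ∩ Tara: 10:00-11:30, 13:30-14:30.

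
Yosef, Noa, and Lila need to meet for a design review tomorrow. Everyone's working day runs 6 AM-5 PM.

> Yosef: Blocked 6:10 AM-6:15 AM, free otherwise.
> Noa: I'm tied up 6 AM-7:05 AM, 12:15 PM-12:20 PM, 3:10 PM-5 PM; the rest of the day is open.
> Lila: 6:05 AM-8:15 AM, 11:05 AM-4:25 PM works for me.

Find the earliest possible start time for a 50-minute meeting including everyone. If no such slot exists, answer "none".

07:05

Yosef free: 06:00-06:10, 06:15-17:00 (invert busy blocks within the working day).
Noa free: 07:05-12:15, 12:20-15:10 (invert busy blocks within the working day).
Lila free: 06:05-08:15, 11:05-16:25.
Yosef ∩ Noa: 07:05-12:15, 12:20-15:10.
Yosef ∩ Noa ∩ Lila: 07:05-08:15, 11:05-12:15, 12:20-15:10.
The first common window of at least 50 minutes is 07:05-08:15, so the earliest start is 07:05.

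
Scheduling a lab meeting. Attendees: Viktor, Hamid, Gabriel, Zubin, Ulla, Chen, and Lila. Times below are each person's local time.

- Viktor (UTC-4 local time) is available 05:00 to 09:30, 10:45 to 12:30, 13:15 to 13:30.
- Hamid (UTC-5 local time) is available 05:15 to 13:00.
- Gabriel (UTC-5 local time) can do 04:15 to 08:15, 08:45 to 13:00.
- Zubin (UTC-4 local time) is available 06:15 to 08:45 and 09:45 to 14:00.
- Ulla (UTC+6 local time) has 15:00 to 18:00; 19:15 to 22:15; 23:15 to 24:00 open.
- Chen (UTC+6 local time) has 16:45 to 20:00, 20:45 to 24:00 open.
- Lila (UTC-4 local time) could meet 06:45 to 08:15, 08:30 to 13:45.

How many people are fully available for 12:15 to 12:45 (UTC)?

Viktor in UTC: 09:00-13:30, 14:45-16:30, 17:15-17:30 (add 4h to convert from UTC-4).
Hamid in UTC: 10:15-18:00 (add 5h to convert from UTC-5).
Gabriel in UTC: 09:15-13:15, 13:45-18:00 (add 5h to convert from UTC-5).
Zubin in UTC: 10:15-12:45, 13:45-18:00 (add 4h to convert from UTC-4).
Ulla in UTC: 09:00-12:00, 13:15-16:15, 17:15-18:00 (subtract 6h to convert from UTC+6).
Chen in UTC: 10:45-14:00, 14:45-18:00 (subtract 6h to convert from UTC+6).
Lila in UTC: 10:45-12:15, 12:30-17:45 (add 4h to convert from UTC-4).
Viktor, Hamid, Gabriel, Zubin, and Chen can make the full 12:15-12:45 slot — that's 5.

5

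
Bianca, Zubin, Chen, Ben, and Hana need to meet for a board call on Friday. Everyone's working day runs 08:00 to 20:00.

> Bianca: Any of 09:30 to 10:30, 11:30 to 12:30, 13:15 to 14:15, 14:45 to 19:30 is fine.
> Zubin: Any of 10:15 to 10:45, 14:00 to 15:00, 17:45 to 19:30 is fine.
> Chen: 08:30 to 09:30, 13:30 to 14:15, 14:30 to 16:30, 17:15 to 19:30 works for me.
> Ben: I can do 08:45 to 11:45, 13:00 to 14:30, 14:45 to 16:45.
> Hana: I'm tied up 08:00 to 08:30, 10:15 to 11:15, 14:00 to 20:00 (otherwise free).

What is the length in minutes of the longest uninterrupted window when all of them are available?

0

Bianca free: 09:30-10:30, 11:30-12:30, 13:15-14:15, 14:45-19:30.
Zubin free: 10:15-10:45, 14:00-15:00, 17:45-19:30.
Chen free: 08:30-09:30, 13:30-14:15, 14:30-16:30, 17:15-19:30.
Ben free: 08:45-11:45, 13:00-14:30, 14:45-16:45.
Hana free: 08:30-10:15, 11:15-14:00 (invert busy blocks within the working day).
Bianca ∩ Zubin: 10:15-10:30, 14:00-14:15, 14:45-15:00, 17:45-19:30.
Bianca ∩ Zubin ∩ Chen: 14:00-14:15, 14:45-15:00, 17:45-19:30.
Bianca ∩ Zubin ∩ Chen ∩ Ben: 14:00-14:15, 14:45-15:00.
Bianca ∩ Zubin ∩ Chen ∩ Ben ∩ Hana: ∅.
There is no time when everyone is free.
No common window exists, so the longest block is 0 minutes.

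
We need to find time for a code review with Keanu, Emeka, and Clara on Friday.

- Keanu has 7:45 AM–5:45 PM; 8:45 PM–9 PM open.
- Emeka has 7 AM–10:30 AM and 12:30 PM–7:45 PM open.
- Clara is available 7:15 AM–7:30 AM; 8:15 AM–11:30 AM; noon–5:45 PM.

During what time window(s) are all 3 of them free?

Keanu ∩ Emeka: 07:45-10:30, 12:30-17:45.
Keanu ∩ Emeka ∩ Clara: 08:15-10:30, 12:30-17:45.
So the common availability across everyone is 08:15-10:30, 12:30-17:45.

08:15-10:30, 12:30-17:45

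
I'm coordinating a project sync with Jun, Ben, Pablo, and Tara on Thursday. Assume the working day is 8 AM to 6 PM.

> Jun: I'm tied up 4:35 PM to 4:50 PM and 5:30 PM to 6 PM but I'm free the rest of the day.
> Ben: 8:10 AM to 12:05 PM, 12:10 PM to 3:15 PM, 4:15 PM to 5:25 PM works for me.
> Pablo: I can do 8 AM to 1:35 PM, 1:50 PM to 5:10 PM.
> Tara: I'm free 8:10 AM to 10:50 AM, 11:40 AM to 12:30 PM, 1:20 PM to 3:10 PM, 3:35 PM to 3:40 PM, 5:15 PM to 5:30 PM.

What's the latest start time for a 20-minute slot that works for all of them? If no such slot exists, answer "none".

14:50

Jun free: 08:00-16:35, 16:50-17:30 (invert busy blocks within the working day).
Ben free: 08:10-12:05, 12:10-15:15, 16:15-17:25.
Pablo free: 08:00-13:35, 13:50-17:10.
Tara free: 08:10-10:50, 11:40-12:30, 13:20-15:10, 15:35-15:40, 17:15-17:30.
Jun ∩ Ben: 08:10-12:05, 12:10-15:15, 16:15-16:35, 16:50-17:25.
Jun ∩ Ben ∩ Pablo: 08:10-12:05, 12:10-13:35, 13:50-15:15, 16:15-16:35, 16:50-17:10.
Jun ∩ Ben ∩ Pablo ∩ Tara: 08:10-10:50, 11:40-12:05, 12:10-12:30, 13:20-13:35, 13:50-15:10.
The last common window of at least 20 minutes is 13:50-15:10; a 20-minute meeting can start as late as 14:50 and still end by 15:10.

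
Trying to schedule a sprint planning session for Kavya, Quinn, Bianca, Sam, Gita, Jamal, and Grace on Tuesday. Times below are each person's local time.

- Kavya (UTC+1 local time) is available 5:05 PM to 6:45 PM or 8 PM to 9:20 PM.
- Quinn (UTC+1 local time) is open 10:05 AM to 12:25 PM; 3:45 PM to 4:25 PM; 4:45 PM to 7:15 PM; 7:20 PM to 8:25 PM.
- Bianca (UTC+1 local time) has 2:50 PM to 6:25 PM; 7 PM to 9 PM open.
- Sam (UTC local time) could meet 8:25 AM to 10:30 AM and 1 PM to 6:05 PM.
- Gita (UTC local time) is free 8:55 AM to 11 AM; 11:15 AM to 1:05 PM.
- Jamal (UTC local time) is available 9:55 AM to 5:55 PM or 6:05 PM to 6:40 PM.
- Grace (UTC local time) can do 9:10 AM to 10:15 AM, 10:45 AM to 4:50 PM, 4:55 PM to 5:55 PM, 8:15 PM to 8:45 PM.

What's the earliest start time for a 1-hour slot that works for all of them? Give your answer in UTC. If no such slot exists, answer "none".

Kavya in UTC: 16:05-17:45, 19:00-20:20 (subtract 1h to convert from UTC+1).
Quinn in UTC: 09:05-11:25, 14:45-15:25, 15:45-18:15, 18:20-19:25 (subtract 1h to convert from UTC+1).
Bianca in UTC: 13:50-17:25, 18:00-20:00 (subtract 1h to convert from UTC+1).
Sam in UTC: 08:25-10:30, 13:00-18:05.
Gita in UTC: 08:55-11:00, 11:15-13:05.
Jamal in UTC: 09:55-17:55, 18:05-18:40.
Grace in UTC: 09:10-10:15, 10:45-16:50, 16:55-17:55, 20:15-20:45.
Kavya ∩ Quinn: 16:05-17:45, 19:00-19:25.
Kavya ∩ Quinn ∩ Bianca: 16:05-17:25, 19:00-19:25.
Kavya ∩ Quinn ∩ Bianca ∩ Sam: 16:05-17:25.
Kavya ∩ Quinn ∩ Bianca ∩ Sam ∩ Gita: ∅.
Kavya ∩ Quinn ∩ Bianca ∩ Sam ∩ Gita ∩ Jamal: ∅.
Kavya ∩ Quinn ∩ Bianca ∩ Sam ∩ Gita ∩ Jamal ∩ Grace: ∅.
There is no time when everyone is free.
No common window is at least 60 minutes long.

none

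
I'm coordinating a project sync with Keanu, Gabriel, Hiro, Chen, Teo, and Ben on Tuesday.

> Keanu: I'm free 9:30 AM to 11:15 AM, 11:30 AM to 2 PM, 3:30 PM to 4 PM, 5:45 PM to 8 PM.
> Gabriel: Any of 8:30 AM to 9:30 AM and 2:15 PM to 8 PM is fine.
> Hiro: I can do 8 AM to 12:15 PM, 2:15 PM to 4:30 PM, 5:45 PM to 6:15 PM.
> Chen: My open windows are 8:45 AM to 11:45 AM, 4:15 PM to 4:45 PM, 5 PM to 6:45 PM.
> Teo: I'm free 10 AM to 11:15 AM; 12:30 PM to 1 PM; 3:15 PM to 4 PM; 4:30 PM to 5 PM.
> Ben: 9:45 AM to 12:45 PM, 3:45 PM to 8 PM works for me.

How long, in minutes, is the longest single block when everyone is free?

0

Keanu ∩ Gabriel: 15:30-16:00, 17:45-20:00.
Keanu ∩ Gabriel ∩ Hiro: 15:30-16:00, 17:45-18:15.
Keanu ∩ Gabriel ∩ Hiro ∩ Chen: 17:45-18:15.
Keanu ∩ Gabriel ∩ Hiro ∩ Chen ∩ Teo: ∅.
Keanu ∩ Gabriel ∩ Hiro ∩ Chen ∩ Teo ∩ Ben: ∅.
There is no time when everyone is free.
No common window exists, so the longest block is 0 minutes.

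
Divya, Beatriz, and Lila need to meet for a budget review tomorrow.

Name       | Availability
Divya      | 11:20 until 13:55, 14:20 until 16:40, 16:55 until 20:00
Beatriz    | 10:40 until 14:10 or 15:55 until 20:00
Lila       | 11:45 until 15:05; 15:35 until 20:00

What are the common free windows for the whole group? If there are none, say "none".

Divya ∩ Beatriz: 11:20-13:55, 15:55-16:40, 16:55-20:00.
Divya ∩ Beatriz ∩ Lila: 11:45-13:55, 15:55-16:40, 16:55-20:00.
So the common availability across everyone is 11:45-13:55, 15:55-16:40, 16:55-20:00.

11:45-13:55, 15:55-16:40, 16:55-20:00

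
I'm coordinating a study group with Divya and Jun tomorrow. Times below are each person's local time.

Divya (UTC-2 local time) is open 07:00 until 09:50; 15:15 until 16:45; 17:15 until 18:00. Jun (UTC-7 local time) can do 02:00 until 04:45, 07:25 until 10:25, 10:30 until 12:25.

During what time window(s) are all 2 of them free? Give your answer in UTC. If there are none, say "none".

Divya in UTC: 09:00-11:50, 17:15-18:45, 19:15-20:00 (add 2h to convert from UTC-2).
Jun in UTC: 09:00-11:45, 14:25-17:25, 17:30-19:25 (add 7h to convert from UTC-7).
Divya ∩ Jun: 09:00-11:45, 17:15-17:25, 17:30-18:45, 19:15-19:25.

09:00-11:45, 17:15-17:25, 17:30-18:45, 19:15-19:25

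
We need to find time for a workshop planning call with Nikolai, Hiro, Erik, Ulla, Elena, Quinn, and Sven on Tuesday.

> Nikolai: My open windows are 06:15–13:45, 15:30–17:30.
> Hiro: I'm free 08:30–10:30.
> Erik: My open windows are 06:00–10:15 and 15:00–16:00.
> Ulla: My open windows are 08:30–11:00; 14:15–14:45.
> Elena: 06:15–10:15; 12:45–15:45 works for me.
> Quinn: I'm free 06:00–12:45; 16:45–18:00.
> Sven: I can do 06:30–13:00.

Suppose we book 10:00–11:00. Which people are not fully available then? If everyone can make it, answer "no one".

Elena, Erik, Hiro

Nikolai: free for 10:00-11:00. Hiro: not fully free for 10:00-11:00. Erik: not fully free for 10:00-11:00. Ulla: free for 10:00-11:00. Elena: not fully free for 10:00-11:00. Quinn: free for 10:00-11:00. Sven: free for 10:00-11:00.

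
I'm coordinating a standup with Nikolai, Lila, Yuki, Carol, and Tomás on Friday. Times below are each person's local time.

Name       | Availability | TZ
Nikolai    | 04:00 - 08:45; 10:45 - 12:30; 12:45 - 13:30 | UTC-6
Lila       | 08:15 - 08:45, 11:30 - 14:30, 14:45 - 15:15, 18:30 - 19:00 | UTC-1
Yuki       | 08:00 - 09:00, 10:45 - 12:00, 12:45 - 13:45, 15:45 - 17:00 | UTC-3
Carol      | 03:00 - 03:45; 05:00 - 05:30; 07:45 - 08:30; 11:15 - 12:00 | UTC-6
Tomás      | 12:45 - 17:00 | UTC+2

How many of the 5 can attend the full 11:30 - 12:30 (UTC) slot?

2

Nikolai in UTC: 10:00-14:45, 16:45-18:30, 18:45-19:30 (add 6h to convert from UTC-6).
Lila in UTC: 09:15-09:45, 12:30-15:30, 15:45-16:15, 19:30-20:00 (add 1h to convert from UTC-1).
Yuki in UTC: 11:00-12:00, 13:45-15:00, 15:45-16:45, 18:45-20:00 (add 3h to convert from UTC-3).
Carol in UTC: 09:00-09:45, 11:00-11:30, 13:45-14:30, 17:15-18:00 (add 6h to convert from UTC-6).
Tomás in UTC: 10:45-15:00 (subtract 2h to convert from UTC+2).
Nikolai and Tomás can make the full 11:30-12:30 slot — that's 2.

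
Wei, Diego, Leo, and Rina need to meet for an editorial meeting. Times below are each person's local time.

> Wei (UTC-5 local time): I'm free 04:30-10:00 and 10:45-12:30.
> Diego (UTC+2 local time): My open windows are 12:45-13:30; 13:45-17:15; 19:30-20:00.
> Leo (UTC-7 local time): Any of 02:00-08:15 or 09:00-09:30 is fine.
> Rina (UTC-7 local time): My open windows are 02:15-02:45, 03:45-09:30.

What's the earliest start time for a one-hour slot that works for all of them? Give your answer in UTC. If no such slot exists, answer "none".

Wei in UTC: 09:30-15:00, 15:45-17:30 (add 5h to convert from UTC-5).
Diego in UTC: 10:45-11:30, 11:45-15:15, 17:30-18:00 (subtract 2h to convert from UTC+2).
Leo in UTC: 09:00-15:15, 16:00-16:30 (add 7h to convert from UTC-7).
Rina in UTC: 09:15-09:45, 10:45-16:30 (add 7h to convert from UTC-7).
Wei ∩ Diego: 10:45-11:30, 11:45-15:00.
Wei ∩ Diego ∩ Leo: 10:45-11:30, 11:45-15:00.
Wei ∩ Diego ∩ Leo ∩ Rina: 10:45-11:30, 11:45-15:00.
The first common window of at least 60 minutes is 11:45-15:00, so the earliest start is 11:45.

11:45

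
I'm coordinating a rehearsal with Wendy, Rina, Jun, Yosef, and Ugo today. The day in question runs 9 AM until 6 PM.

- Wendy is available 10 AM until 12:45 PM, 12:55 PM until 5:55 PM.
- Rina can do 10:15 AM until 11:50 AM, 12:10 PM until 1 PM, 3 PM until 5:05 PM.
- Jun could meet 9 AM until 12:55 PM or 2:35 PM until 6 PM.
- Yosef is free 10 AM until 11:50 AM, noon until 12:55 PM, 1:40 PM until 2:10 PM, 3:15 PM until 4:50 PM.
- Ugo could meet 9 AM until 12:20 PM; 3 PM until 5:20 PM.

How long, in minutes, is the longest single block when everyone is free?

95

Wendy ∩ Rina: 10:15-11:50, 12:10-12:45, 12:55-13:00, 15:00-17:05.
Wendy ∩ Rina ∩ Jun: 10:15-11:50, 12:10-12:45, 15:00-17:05.
Wendy ∩ Rina ∩ Jun ∩ Yosef: 10:15-11:50, 12:10-12:45, 15:15-16:50.
Wendy ∩ Rina ∩ Jun ∩ Yosef ∩ Ugo: 10:15-11:50, 12:10-12:20, 15:15-16:50.
The longest is 10:15-11:50 at 95 minutes.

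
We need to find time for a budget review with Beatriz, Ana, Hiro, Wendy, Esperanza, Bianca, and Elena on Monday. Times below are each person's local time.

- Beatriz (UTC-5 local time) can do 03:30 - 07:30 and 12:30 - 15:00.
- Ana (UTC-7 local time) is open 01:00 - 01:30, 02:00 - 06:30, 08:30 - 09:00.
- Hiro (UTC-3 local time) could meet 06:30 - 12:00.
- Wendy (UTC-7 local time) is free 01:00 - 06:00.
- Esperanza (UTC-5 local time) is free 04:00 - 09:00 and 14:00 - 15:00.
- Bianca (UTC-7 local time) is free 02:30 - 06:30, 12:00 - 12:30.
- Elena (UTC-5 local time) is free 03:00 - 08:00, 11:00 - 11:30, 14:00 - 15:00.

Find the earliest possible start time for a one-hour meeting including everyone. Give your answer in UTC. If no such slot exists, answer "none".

09:30

Beatriz in UTC: 08:30-12:30, 17:30-20:00 (add 5h to convert from UTC-5).
Ana in UTC: 08:00-08:30, 09:00-13:30, 15:30-16:00 (add 7h to convert from UTC-7).
Hiro in UTC: 09:30-15:00 (add 3h to convert from UTC-3).
Wendy in UTC: 08:00-13:00 (add 7h to convert from UTC-7).
Esperanza in UTC: 09:00-14:00, 19:00-20:00 (add 5h to convert from UTC-5).
Bianca in UTC: 09:30-13:30, 19:00-19:30 (add 7h to convert from UTC-7).
Elena in UTC: 08:00-13:00, 16:00-16:30, 19:00-20:00 (add 5h to convert from UTC-5).
Beatriz ∩ Ana: 09:00-12:30.
Beatriz ∩ Ana ∩ Hiro: 09:30-12:30.
Beatriz ∩ Ana ∩ Hiro ∩ Wendy: 09:30-12:30.
Beatriz ∩ Ana ∩ Hiro ∩ Wendy ∩ Esperanza: 09:30-12:30.
Beatriz ∩ Ana ∩ Hiro ∩ Wendy ∩ Esperanza ∩ Bianca: 09:30-12:30.
Beatriz ∩ Ana ∩ Hiro ∩ Wendy ∩ Esperanza ∩ Bianca ∩ Elena: 09:30-12:30.
The first common window of at least 60 minutes is 09:30-12:30, so the earliest start is 09:30.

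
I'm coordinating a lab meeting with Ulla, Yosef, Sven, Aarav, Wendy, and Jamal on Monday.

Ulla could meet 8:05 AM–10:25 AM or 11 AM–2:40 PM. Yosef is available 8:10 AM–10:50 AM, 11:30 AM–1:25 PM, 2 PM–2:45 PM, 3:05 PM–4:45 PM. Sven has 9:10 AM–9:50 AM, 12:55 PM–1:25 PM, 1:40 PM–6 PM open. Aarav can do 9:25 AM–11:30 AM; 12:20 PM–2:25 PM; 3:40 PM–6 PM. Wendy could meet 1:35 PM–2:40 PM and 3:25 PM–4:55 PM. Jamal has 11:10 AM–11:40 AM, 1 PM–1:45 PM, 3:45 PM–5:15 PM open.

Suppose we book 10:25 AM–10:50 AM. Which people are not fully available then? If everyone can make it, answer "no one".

Jamal, Sven, Ulla, Wendy

Ulla: not fully free for 10:25-10:50. Yosef: free for 10:25-10:50. Sven: not fully free for 10:25-10:50. Aarav: free for 10:25-10:50. Wendy: not fully free for 10:25-10:50. Jamal: not fully free for 10:25-10:50.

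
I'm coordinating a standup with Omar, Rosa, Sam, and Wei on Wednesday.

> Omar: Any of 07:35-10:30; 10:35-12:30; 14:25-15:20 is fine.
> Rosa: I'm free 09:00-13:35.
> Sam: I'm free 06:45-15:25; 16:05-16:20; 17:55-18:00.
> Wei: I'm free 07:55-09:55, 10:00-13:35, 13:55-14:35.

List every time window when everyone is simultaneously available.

Omar ∩ Rosa: 09:00-10:30, 10:35-12:30.
Omar ∩ Rosa ∩ Sam: 09:00-10:30, 10:35-12:30.
Omar ∩ Rosa ∩ Sam ∩ Wei: 09:00-09:55, 10:00-10:30, 10:35-12:30.
Those are the intersection windows.

09:00-09:55, 10:00-10:30, 10:35-12:30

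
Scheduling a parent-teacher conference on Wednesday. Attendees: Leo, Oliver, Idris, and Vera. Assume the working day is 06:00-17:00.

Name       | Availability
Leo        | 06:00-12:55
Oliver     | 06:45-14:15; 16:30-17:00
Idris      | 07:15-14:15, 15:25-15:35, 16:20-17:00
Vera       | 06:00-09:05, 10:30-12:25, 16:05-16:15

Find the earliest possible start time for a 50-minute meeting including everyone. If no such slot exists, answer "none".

07:15

Leo ∩ Oliver: 06:45-12:55.
Leo ∩ Oliver ∩ Idris: 07:15-12:55.
Leo ∩ Oliver ∩ Idris ∩ Vera: 07:15-09:05, 10:30-12:25.
The first common window of at least 50 minutes is 07:15-09:05, so the earliest start is 07:15.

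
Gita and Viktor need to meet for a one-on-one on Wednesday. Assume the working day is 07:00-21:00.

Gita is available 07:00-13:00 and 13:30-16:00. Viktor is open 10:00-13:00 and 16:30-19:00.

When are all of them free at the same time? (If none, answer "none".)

10:00-13:00

Gita ∩ Viktor: 10:00-13:00.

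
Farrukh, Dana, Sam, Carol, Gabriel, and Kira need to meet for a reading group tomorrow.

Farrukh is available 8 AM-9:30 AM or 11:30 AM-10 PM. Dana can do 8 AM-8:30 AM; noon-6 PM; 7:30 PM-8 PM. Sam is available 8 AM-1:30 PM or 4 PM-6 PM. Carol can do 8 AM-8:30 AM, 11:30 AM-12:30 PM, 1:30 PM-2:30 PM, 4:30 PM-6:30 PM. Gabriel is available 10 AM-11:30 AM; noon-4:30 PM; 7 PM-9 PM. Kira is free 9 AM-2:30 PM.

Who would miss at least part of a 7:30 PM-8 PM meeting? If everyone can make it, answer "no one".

Farrukh: free for 19:30-20:00. Dana: free for 19:30-20:00. Sam: not fully free for 19:30-20:00. Carol: not fully free for 19:30-20:00. Gabriel: free for 19:30-20:00. Kira: not fully free for 19:30-20:00.

Carol, Kira, Sam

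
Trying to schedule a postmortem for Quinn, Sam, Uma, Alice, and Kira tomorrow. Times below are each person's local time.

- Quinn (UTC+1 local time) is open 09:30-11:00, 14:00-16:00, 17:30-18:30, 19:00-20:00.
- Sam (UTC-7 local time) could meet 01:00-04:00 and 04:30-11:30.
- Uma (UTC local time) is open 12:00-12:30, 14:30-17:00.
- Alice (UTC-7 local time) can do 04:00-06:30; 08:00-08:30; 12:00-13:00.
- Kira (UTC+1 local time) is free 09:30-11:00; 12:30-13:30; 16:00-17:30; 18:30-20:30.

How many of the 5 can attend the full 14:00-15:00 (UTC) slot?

Quinn in UTC: 08:30-10:00, 13:00-15:00, 16:30-17:30, 18:00-19:00 (subtract 1h to convert from UTC+1).
Sam in UTC: 08:00-11:00, 11:30-18:30 (add 7h to convert from UTC-7).
Uma in UTC: 12:00-12:30, 14:30-17:00.
Alice in UTC: 11:00-13:30, 15:00-15:30, 19:00-20:00 (add 7h to convert from UTC-7).
Kira in UTC: 08:30-10:00, 11:30-12:30, 15:00-16:30, 17:30-19:30 (subtract 1h to convert from UTC+1).
Quinn and Sam can make the full 14:00-15:00 slot — that's 2.

2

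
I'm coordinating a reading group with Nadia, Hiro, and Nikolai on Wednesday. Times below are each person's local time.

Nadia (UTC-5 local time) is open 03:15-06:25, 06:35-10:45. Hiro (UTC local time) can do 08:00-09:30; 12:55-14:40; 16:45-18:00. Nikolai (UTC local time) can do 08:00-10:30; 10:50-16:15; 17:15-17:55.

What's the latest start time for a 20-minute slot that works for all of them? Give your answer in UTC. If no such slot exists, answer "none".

Nadia in UTC: 08:15-11:25, 11:35-15:45 (add 5h to convert from UTC-5).
Hiro in UTC: 08:00-09:30, 12:55-14:40, 16:45-18:00.
Nikolai in UTC: 08:00-10:30, 10:50-16:15, 17:15-17:55.
Nadia ∩ Hiro: 08:15-09:30, 12:55-14:40.
Nadia ∩ Hiro ∩ Nikolai: 08:15-09:30, 12:55-14:40.
The last common window of at least 20 minutes is 12:55-14:40; a 20-minute meeting can start as late as 14:20 and still end by 14:40.

14:20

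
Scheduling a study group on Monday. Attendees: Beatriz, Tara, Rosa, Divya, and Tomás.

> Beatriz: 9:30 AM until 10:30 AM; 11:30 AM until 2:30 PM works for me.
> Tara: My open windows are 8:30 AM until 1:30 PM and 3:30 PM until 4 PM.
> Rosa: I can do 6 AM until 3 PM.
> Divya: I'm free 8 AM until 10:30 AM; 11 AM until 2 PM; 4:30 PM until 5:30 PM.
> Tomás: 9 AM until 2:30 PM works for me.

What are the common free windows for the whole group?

09:30-10:30, 11:30-13:30

Beatriz ∩ Tara: 09:30-10:30, 11:30-13:30.
Beatriz ∩ Tara ∩ Rosa: 09:30-10:30, 11:30-13:30.
Beatriz ∩ Tara ∩ Rosa ∩ Divya: 09:30-10:30, 11:30-13:30.
Beatriz ∩ Tara ∩ Rosa ∩ Divya ∩ Tomás: 09:30-10:30, 11:30-13:30.
Those are the intersection windows.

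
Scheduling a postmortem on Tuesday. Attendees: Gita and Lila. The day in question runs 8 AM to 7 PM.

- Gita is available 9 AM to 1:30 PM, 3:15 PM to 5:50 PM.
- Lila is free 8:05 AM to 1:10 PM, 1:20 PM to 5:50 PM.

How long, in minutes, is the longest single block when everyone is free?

Gita ∩ Lila: 09:00-13:10, 13:20-13:30, 15:15-17:50.
The longest is 09:00-13:10 at 250 minutes.

250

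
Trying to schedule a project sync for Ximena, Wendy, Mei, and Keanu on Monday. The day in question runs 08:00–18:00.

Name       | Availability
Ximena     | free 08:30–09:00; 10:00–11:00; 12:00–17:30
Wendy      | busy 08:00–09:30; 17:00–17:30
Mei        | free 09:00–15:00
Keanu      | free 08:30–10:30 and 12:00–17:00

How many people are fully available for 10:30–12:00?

2

Ximena free: 08:30-09:00, 10:00-11:00, 12:00-17:30.
Wendy free: 09:30-17:00, 17:30-18:00 (invert busy blocks within the working day).
Mei free: 09:00-15:00.
Keanu free: 08:30-10:30, 12:00-17:00.
Wendy and Mei can make the full 10:30-12:00 slot — that's 2.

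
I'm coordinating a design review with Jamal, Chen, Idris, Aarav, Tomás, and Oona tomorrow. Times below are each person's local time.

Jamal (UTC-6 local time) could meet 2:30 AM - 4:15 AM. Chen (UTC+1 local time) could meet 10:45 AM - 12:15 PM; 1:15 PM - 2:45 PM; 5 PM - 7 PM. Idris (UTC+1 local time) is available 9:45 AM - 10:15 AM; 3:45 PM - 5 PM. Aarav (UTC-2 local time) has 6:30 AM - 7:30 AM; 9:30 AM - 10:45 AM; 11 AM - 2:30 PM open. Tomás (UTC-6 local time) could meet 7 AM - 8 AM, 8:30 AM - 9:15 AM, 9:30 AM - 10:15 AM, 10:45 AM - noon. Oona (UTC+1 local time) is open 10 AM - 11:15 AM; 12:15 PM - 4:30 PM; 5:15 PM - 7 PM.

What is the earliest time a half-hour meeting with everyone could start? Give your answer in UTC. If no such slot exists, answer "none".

none

Jamal in UTC: 08:30-10:15 (add 6h to convert from UTC-6).
Chen in UTC: 09:45-11:15, 12:15-13:45, 16:00-18:00 (subtract 1h to convert from UTC+1).
Idris in UTC: 08:45-09:15, 14:45-16:00 (subtract 1h to convert from UTC+1).
Aarav in UTC: 08:30-09:30, 11:30-12:45, 13:00-16:30 (add 2h to convert from UTC-2).
Tomás in UTC: 13:00-14:00, 14:30-15:15, 15:30-16:15, 16:45-18:00 (add 6h to convert from UTC-6).
Oona in UTC: 09:00-10:15, 11:15-15:30, 16:15-18:00 (subtract 1h to convert from UTC+1).
Jamal ∩ Chen: 09:45-10:15.
Jamal ∩ Chen ∩ Idris: ∅.
Jamal ∩ Chen ∩ Idris ∩ Aarav: ∅.
Jamal ∩ Chen ∩ Idris ∩ Aarav ∩ Tomás: ∅.
Jamal ∩ Chen ∩ Idris ∩ Aarav ∩ Tomás ∩ Oona: ∅.
There is no time when everyone is free.
No common window is at least 30 minutes long.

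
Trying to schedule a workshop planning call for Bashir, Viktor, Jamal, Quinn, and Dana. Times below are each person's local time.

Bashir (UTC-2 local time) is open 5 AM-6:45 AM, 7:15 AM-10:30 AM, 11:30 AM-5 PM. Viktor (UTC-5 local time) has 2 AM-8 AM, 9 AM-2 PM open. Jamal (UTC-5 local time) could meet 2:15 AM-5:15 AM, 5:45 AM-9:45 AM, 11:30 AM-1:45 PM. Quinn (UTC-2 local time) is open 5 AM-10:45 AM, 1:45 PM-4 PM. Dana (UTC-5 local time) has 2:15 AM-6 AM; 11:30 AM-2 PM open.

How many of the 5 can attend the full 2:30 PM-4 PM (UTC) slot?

Bashir in UTC: 07:00-08:45, 09:15-12:30, 13:30-19:00 (add 2h to convert from UTC-2).
Viktor in UTC: 07:00-13:00, 14:00-19:00 (add 5h to convert from UTC-5).
Jamal in UTC: 07:15-10:15, 10:45-14:45, 16:30-18:45 (add 5h to convert from UTC-5).
Quinn in UTC: 07:00-12:45, 15:45-18:00 (add 2h to convert from UTC-2).
Dana in UTC: 07:15-11:00, 16:30-19:00 (add 5h to convert from UTC-5).
Bashir and Viktor can make the full 14:30-16:00 slot — that's 2.

2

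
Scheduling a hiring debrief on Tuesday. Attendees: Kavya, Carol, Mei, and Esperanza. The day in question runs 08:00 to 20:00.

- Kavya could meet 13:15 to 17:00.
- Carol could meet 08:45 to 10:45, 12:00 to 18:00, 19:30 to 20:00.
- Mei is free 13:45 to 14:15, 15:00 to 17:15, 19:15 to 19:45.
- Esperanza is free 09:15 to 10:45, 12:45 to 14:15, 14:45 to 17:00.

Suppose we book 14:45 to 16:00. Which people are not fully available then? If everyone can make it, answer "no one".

Kavya: free for 14:45-16:00. Carol: free for 14:45-16:00. Mei: not fully free for 14:45-16:00. Esperanza: free for 14:45-16:00.

Mei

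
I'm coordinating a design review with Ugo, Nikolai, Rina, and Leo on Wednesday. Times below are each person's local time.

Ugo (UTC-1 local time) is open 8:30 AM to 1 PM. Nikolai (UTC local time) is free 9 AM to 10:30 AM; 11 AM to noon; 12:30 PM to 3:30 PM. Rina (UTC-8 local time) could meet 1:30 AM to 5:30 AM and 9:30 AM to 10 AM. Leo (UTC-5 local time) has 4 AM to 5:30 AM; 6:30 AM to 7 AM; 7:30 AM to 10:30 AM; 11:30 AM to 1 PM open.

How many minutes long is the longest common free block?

Ugo in UTC: 09:30-14:00 (add 1h to convert from UTC-1).
Nikolai in UTC: 09:00-10:30, 11:00-12:00, 12:30-15:30.
Rina in UTC: 09:30-13:30, 17:30-18:00 (add 8h to convert from UTC-8).
Leo in UTC: 09:00-10:30, 11:30-12:00, 12:30-15:30, 16:30-18:00 (add 5h to convert from UTC-5).
Ugo ∩ Nikolai: 09:30-10:30, 11:00-12:00, 12:30-14:00.
Ugo ∩ Nikolai ∩ Rina: 09:30-10:30, 11:00-12:00, 12:30-13:30.
Ugo ∩ Nikolai ∩ Rina ∩ Leo: 09:30-10:30, 11:30-12:00, 12:30-13:30.
Those are the intersection windows.
The longest is 09:30-10:30 at 60 minutes.

60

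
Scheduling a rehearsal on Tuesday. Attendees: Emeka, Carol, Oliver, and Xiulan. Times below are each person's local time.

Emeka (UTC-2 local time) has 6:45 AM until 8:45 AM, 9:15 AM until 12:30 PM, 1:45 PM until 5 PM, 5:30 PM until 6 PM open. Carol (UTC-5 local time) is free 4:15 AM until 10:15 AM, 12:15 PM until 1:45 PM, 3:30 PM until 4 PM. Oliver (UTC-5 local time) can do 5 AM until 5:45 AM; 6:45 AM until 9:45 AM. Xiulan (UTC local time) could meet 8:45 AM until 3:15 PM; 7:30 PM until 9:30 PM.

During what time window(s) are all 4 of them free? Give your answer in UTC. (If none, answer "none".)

10:00-10:45, 11:45-14:30

Emeka in UTC: 08:45-10:45, 11:15-14:30, 15:45-19:00, 19:30-20:00 (add 2h to convert from UTC-2).
Carol in UTC: 09:15-15:15, 17:15-18:45, 20:30-21:00 (add 5h to convert from UTC-5).
Oliver in UTC: 10:00-10:45, 11:45-14:45 (add 5h to convert from UTC-5).
Xiulan in UTC: 08:45-15:15, 19:30-21:30.
Emeka ∩ Carol: 09:15-10:45, 11:15-14:30, 17:15-18:45.
Emeka ∩ Carol ∩ Oliver: 10:00-10:45, 11:45-14:30.
Emeka ∩ Carol ∩ Oliver ∩ Xiulan: 10:00-10:45, 11:45-14:30.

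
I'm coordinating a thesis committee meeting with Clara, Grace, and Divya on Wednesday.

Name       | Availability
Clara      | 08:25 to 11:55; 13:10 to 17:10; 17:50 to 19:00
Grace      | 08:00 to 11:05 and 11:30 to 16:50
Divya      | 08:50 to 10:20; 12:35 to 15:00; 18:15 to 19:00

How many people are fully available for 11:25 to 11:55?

1

Clara can make the full 11:25-11:55 slot — that's 1.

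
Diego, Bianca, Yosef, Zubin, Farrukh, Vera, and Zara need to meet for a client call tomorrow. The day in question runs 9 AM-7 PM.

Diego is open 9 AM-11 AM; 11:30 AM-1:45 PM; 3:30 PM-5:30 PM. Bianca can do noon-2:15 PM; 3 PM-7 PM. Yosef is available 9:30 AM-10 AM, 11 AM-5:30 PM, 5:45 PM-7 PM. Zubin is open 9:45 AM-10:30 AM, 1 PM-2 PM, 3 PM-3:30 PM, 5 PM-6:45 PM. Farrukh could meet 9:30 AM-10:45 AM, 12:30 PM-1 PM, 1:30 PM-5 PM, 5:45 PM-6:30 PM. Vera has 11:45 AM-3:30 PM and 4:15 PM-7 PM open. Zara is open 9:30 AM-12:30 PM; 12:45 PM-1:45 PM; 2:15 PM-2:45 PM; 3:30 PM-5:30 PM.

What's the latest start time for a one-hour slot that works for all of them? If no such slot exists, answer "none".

none

Diego ∩ Bianca: 12:00-13:45, 15:30-17:30.
Diego ∩ Bianca ∩ Yosef: 12:00-13:45, 15:30-17:30.
Diego ∩ Bianca ∩ Yosef ∩ Zubin: 13:00-13:45, 17:00-17:30.
Diego ∩ Bianca ∩ Yosef ∩ Zubin ∩ Farrukh: 13:30-13:45.
Diego ∩ Bianca ∩ Yosef ∩ Zubin ∩ Farrukh ∩ Vera: 13:30-13:45.
Diego ∩ Bianca ∩ Yosef ∩ Zubin ∩ Farrukh ∩ Vera ∩ Zara: 13:30-13:45.
No common window is at least 60 minutes long.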